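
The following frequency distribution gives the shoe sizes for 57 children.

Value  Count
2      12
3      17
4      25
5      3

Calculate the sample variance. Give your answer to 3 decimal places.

Values: 2, 3, 4, 5
n = 57, Σfx = 190, mean = 3.3333
Σfx² = 676
Σf(x − x̄)² = Σfx² − (Σfx)²/n = 676 − 190²/57 = 42.6667
Sample variance = 42.6667 / 56 = 0.7619

0.762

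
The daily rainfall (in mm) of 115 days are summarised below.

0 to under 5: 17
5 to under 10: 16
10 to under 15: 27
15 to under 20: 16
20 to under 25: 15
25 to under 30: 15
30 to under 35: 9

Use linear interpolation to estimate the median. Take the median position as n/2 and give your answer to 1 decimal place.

Cumulative frequencies: 17, 33, 60, 76, 91, 106, 115
n = 115; position = n/2 = 57.5.
This falls in the class 10 to under 15: L = 10, F = 33, f = 27, h = 5.
Median ≈ 10 + ((57.5 − 33) / 27) × 5 = 14.5370

14.5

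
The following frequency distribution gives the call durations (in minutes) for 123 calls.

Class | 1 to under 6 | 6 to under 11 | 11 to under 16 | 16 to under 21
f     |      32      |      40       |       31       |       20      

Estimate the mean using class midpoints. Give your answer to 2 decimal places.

10.09

Midpoints: 3.5, 8.5, 13.5, 18.5
Σfm = 32×3.5 + 40×8.5 + 31×13.5 + 20×18.5 = 1240.5
n = Σf = 123
Mean = 1240.5 / 123 = 10.0854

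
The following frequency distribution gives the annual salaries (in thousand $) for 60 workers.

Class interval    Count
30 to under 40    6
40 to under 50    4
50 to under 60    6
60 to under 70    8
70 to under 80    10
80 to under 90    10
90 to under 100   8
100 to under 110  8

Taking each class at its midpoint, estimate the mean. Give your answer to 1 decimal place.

Midpoints: 35, 45, 55, 65, 75, 85, 95, 105
Σfm = 6×35 + 4×45 + 6×55 + 8×65 + 10×75 + 10×85 + 8×95 + 8×105 = 4440
n = Σf = 60
Mean = 4440 / 60 = 74.0000

74.0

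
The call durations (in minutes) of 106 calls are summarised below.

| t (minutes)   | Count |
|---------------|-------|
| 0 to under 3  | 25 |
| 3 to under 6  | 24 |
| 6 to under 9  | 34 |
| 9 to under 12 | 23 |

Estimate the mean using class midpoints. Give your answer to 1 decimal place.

6.1

Midpoints: 1.5, 4.5, 7.5, 10.5
Σfm = 25×1.5 + 24×4.5 + 34×7.5 + 23×10.5 = 642
n = Σf = 106
Mean = 642 / 106 = 6.0566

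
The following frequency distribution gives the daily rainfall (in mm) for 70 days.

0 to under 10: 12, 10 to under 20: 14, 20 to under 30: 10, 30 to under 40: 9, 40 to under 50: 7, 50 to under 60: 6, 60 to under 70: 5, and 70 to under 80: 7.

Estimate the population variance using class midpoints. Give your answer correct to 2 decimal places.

514.20

Midpoints: 5, 15, 25, 35, 45, 55, 65, 75
n = 70, Σfm = 2330, mean = 33.2857
Σfm² = 113550
Σf(m − x̄)² = Σfm² − (Σfm)²/n = 113550 − 2330²/70 = 35994.2857
Population variance = 35994.2857 / 70 = 514.2041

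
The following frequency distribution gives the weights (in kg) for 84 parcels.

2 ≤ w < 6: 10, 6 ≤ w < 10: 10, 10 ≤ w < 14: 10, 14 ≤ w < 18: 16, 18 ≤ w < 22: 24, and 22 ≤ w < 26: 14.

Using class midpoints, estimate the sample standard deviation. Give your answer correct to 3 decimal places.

6.501

Midpoints: 4, 8, 12, 16, 20, 24
n = 84, Σfm = 1312, mean = 15.6190
Σfm² = 24000
Σf(m − x̄)² = Σfm² − (Σfm)²/n = 24000 − 1312²/84 = 3507.8095
Sample variance = 3507.8095 / 83 = 42.2628
Standard deviation = √42.2628 = 6.5010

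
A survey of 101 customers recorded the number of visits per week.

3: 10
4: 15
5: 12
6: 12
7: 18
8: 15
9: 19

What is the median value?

7

Cumulative frequencies: 10, 25, 37, 49, 67, 82, 101
n = 101, so the median is the value in position (n+1)/2 = 51.
Position 51 falls at value 7.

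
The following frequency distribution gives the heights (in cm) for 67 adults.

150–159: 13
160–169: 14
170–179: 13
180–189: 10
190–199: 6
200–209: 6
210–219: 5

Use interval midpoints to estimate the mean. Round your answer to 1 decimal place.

177.5

Midpoints: 154.5, 164.5, 174.5, 184.5, 194.5, 204.5, 214.5
Σfm = 13×154.5 + 14×164.5 + 13×174.5 + 10×184.5 + 6×194.5 + 6×204.5 + 5×214.5 = 11891.5
n = Σf = 67
Mean = 11891.5 / 67 = 177.4851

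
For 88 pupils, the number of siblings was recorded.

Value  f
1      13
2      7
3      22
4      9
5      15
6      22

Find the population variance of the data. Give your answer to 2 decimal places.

3.04

Values: 1, 2, 3, 4, 5, 6
n = 88, Σfx = 336, mean = 3.8182
Σfx² = 1550
Σf(x − x̄)² = Σfx² − (Σfx)²/n = 1550 − 336²/88 = 267.0909
Population variance = 267.0909 / 88 = 3.0351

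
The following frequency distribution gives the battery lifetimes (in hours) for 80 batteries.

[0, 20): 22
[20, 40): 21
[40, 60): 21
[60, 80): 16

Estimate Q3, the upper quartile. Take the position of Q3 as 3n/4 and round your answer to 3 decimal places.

56.190

Cumulative frequencies: 22, 43, 64, 80
n = 80; position = 3n/4 = 60.
This falls in the class [40, 60): L = 40, F = 43, f = 21, h = 20.
Upper quartile ≈ 40 + ((60 − 43) / 21) × 20 = 56.1905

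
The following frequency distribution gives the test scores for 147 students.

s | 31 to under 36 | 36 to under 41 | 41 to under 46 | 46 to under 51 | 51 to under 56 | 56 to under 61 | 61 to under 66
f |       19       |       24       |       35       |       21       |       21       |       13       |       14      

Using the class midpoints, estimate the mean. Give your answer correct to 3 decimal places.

46.765

Midpoints: 33.5, 38.5, 43.5, 48.5, 53.5, 58.5, 63.5
Σfm = 19×33.5 + 24×38.5 + 35×43.5 + 21×48.5 + 21×53.5 + 13×58.5 + 14×63.5 = 6874.5
n = Σf = 147
Mean = 6874.5 / 147 = 46.7653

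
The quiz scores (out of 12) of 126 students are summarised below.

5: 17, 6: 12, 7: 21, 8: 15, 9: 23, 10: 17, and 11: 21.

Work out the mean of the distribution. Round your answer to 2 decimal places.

8.19

Values: 5, 6, 7, 8, 9, 10, 11
Σfx = 17×5 + 12×6 + 21×7 + 15×8 + 23×9 + 17×10 + 21×11 = 1032
n = Σf = 126
Mean = 1032 / 126 = 8.1905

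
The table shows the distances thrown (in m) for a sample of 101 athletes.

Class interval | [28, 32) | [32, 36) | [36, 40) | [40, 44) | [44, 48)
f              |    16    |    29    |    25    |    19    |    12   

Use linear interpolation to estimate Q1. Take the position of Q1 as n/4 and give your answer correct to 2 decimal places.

33.28

Cumulative frequencies: 16, 45, 70, 89, 101
n = 101; position = n/4 = 25.25.
This falls in the class [32, 36): L = 32, F = 16, f = 29, h = 4.
Lower quartile ≈ 32 + ((25.25 − 16) / 29) × 4 = 33.2759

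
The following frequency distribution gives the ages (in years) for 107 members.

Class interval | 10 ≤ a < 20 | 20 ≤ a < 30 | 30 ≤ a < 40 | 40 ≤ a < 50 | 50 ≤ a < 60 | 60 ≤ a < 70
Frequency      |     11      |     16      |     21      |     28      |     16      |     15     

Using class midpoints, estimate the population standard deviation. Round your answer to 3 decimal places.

Midpoints: 15, 25, 35, 45, 55, 65
n = 107, Σfm = 4415, mean = 41.2617
Σfm² = 206675
Σf(m − x̄)² = Σfm² − (Σfm)²/n = 206675 − 4415²/107 = 24504.6729
Population variance = 24504.6729 / 107 = 229.0156
Standard deviation = √229.0156 = 15.1333

15.133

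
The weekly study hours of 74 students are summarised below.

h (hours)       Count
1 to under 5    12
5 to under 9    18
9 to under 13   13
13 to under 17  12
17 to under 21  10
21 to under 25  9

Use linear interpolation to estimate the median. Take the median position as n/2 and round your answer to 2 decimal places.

Cumulative frequencies: 12, 30, 43, 55, 65, 74
n = 74; position = n/2 = 37.
This falls in the class 9 to under 13: L = 9, F = 30, f = 13, h = 4.
Median ≈ 9 + ((37 − 30) / 13) × 4 = 11.1538

11.15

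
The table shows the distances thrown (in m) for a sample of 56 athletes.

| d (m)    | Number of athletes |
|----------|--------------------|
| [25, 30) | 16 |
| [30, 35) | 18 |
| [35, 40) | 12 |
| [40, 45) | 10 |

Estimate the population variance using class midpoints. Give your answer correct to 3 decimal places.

Midpoints: 27.5, 32.5, 37.5, 42.5
n = 56, Σfm = 1900, mean = 33.9286
Σfm² = 66050
Σf(m − x̄)² = Σfm² − (Σfm)²/n = 66050 − 1900²/56 = 1585.7143
Population variance = 1585.7143 / 56 = 28.3163

28.316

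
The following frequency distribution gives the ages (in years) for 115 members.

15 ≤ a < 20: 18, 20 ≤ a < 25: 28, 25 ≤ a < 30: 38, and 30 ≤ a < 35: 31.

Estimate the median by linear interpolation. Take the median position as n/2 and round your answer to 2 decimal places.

Cumulative frequencies: 18, 46, 84, 115
n = 115; position = n/2 = 57.5.
This falls in the class 25 ≤ a < 30: L = 25, F = 46, f = 38, h = 5.
Median ≈ 25 + ((57.5 − 46) / 38) × 5 = 26.5132

26.51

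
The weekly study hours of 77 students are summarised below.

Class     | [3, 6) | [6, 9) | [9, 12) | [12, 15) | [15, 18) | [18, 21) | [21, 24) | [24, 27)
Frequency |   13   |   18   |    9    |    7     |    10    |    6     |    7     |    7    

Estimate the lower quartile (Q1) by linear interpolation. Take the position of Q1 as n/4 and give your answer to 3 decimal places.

7.042

Cumulative frequencies: 13, 31, 40, 47, 57, 63, 70, 77
n = 77; position = n/4 = 19.25.
This falls in the class [6, 9): L = 6, F = 13, f = 18, h = 3.
Lower quartile ≈ 6 + ((19.25 − 13) / 18) × 3 = 7.0417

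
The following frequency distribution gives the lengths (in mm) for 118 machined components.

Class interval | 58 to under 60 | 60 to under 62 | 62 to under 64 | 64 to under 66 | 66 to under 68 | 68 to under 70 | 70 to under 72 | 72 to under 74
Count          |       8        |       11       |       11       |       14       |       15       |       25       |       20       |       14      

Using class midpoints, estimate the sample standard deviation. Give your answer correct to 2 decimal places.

Midpoints: 59, 61, 63, 65, 67, 69, 71, 73
n = 118, Σfm = 7918, mean = 67.1017
Σfm² = 533374
Σf(m − x̄)² = Σfm² − (Σfm)²/n = 533374 − 7918²/118 = 2062.7797
Sample variance = 2062.7797 / 117 = 17.6306
Standard deviation = √17.6306 = 4.1989

4.20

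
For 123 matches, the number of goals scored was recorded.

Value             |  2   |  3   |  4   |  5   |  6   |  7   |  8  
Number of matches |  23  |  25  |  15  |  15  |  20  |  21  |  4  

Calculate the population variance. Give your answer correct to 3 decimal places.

Values: 2, 3, 4, 5, 6, 7, 8
n = 123, Σfx = 555, mean = 4.5122
Σfx² = 2937
Σf(x − x̄)² = Σfx² − (Σfx)²/n = 2937 − 555²/123 = 432.7317
Population variance = 432.7317 / 123 = 3.5181

3.518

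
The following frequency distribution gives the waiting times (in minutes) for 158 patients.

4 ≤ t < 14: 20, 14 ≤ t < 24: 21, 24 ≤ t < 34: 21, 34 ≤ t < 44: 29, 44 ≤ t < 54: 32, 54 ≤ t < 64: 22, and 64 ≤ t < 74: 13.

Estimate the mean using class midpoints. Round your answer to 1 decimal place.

38.5

Midpoints: 9, 19, 29, 39, 49, 59, 69
Σfm = 20×9 + 21×19 + 21×29 + 29×39 + 32×49 + 22×59 + 13×69 = 6082
n = Σf = 158
Mean = 6082 / 158 = 38.4937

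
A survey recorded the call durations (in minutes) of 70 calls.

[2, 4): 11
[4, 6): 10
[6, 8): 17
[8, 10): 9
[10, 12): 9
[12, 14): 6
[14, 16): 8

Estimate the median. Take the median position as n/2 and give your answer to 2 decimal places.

Cumulative frequencies: 11, 21, 38, 47, 56, 62, 70
n = 70; position = n/2 = 35.
This falls in the class [6, 8): L = 6, F = 21, f = 17, h = 2.
Median ≈ 6 + ((35 − 21) / 17) × 2 = 7.6471

7.65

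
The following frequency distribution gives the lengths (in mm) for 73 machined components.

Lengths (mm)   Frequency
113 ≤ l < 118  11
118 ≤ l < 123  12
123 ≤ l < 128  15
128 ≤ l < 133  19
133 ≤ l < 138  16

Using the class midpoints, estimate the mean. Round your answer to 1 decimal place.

126.7

Midpoints: 115.5, 120.5, 125.5, 130.5, 135.5
Σfm = 11×115.5 + 12×120.5 + 15×125.5 + 19×130.5 + 16×135.5 = 9246.5
n = Σf = 73
Mean = 9246.5 / 73 = 126.6644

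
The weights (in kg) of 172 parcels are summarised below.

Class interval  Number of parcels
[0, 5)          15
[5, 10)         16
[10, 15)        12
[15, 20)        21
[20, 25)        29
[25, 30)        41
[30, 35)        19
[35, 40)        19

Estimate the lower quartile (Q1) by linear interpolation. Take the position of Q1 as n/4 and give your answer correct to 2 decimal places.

15.00

Cumulative frequencies: 15, 31, 43, 64, 93, 134, 153, 172
n = 172; position = n/4 = 43.
This falls in the class [10, 15): L = 10, F = 31, f = 12, h = 5.
Lower quartile ≈ 10 + ((43 − 31) / 12) × 5 = 15.0000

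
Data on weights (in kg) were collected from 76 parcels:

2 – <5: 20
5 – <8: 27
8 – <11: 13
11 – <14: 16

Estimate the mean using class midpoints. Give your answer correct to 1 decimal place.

7.5

Midpoints: 3.5, 6.5, 9.5, 12.5
Σfm = 20×3.5 + 27×6.5 + 13×9.5 + 16×12.5 = 569
n = Σf = 76
Mean = 569 / 76 = 7.4868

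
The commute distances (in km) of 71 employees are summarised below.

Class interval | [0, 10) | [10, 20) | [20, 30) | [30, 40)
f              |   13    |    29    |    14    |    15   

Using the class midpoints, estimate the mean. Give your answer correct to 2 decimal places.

19.37

Midpoints: 5, 15, 25, 35
Σfm = 13×5 + 29×15 + 14×25 + 15×35 = 1375
n = Σf = 71
Mean = 1375 / 71 = 19.3662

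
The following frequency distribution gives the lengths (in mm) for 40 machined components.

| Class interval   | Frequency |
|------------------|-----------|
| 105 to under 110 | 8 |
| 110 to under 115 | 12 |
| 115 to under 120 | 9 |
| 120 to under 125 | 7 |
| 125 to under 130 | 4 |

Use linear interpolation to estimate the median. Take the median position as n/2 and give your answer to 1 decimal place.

115.0

Cumulative frequencies: 8, 20, 29, 36, 40
n = 40; position = n/2 = 20.
This falls in the class 110 to under 115: L = 110, F = 8, f = 12, h = 5.
Median ≈ 110 + ((20 − 8) / 12) × 5 = 115.0000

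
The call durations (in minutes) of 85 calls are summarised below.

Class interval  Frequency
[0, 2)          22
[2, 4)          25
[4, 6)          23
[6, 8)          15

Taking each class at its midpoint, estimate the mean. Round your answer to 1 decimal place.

Midpoints: 1, 3, 5, 7
Σfm = 22×1 + 25×3 + 23×5 + 15×7 = 317
n = Σf = 85
Mean = 317 / 85 = 3.7294

3.7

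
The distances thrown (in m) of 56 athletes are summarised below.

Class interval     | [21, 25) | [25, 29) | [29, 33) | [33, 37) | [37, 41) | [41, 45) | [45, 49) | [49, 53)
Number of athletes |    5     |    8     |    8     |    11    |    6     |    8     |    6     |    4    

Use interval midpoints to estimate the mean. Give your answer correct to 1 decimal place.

Midpoints: 23, 27, 31, 35, 39, 43, 47, 51
Σfm = 5×23 + 8×27 + 8×31 + 11×35 + 6×39 + 8×43 + 6×47 + 4×51 = 2028
n = Σf = 56
Mean = 2028 / 56 = 36.2143

36.2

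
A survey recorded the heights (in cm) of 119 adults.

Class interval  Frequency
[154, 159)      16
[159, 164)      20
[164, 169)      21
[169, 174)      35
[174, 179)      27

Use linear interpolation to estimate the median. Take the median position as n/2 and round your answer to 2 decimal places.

Cumulative frequencies: 16, 36, 57, 92, 119
n = 119; position = n/2 = 59.5.
This falls in the class [169, 174): L = 169, F = 57, f = 35, h = 5.
Median ≈ 169 + ((59.5 − 57) / 35) × 5 = 169.3571

169.36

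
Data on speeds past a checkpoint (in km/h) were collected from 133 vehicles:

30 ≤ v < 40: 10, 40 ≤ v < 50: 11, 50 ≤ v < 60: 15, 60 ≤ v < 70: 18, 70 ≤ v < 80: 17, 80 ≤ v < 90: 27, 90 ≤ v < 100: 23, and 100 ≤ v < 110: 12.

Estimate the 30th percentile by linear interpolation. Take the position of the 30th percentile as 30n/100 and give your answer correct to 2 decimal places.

Cumulative frequencies: 10, 21, 36, 54, 71, 98, 121, 133
n = 133; position = 30n/100 = 39.9.
This falls in the class 60 ≤ v < 70: L = 60, F = 36, f = 18, h = 10.
30th percentile ≈ 60 + ((39.9 − 36) / 18) × 10 = 62.1667

62.17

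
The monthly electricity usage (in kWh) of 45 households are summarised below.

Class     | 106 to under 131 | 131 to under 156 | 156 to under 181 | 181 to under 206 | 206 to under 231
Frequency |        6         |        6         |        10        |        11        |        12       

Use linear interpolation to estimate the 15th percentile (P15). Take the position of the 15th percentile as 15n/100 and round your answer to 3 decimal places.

Cumulative frequencies: 6, 12, 22, 33, 45
n = 45; position = 15n/100 = 6.75.
This falls in the class 131 to under 156: L = 131, F = 6, f = 6, h = 25.
15th percentile ≈ 131 + ((6.75 − 6) / 6) × 25 = 134.1250

134.125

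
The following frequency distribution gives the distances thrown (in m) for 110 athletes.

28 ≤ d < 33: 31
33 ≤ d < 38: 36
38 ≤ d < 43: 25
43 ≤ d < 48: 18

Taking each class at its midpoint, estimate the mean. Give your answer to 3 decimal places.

36.864

Midpoints: 30.5, 35.5, 40.5, 45.5
Σfm = 31×30.5 + 36×35.5 + 25×40.5 + 18×45.5 = 4055
n = Σf = 110
Mean = 4055 / 110 = 36.8636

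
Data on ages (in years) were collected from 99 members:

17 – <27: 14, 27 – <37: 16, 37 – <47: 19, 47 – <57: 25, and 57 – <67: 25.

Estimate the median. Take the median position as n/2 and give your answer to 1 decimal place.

Cumulative frequencies: 14, 30, 49, 74, 99
n = 99; position = n/2 = 49.5.
This falls in the class 47 – <57: L = 47, F = 49, f = 25, h = 10.
Median ≈ 47 + ((49.5 − 49) / 25) × 10 = 47.2000

47.2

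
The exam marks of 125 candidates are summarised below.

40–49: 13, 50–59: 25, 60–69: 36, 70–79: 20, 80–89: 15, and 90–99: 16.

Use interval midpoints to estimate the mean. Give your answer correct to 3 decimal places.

68.260

Midpoints: 44.5, 54.5, 64.5, 74.5, 84.5, 94.5
Σfm = 13×44.5 + 25×54.5 + 36×64.5 + 20×74.5 + 15×84.5 + 16×94.5 = 8532.5
n = Σf = 125
Mean = 8532.5 / 125 = 68.2600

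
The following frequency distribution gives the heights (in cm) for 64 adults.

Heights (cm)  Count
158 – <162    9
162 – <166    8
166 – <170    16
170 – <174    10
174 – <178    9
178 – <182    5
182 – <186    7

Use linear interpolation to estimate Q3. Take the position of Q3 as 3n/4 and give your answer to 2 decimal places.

176.22

Cumulative frequencies: 9, 17, 33, 43, 52, 57, 64
n = 64; position = 3n/4 = 48.
This falls in the class 174 – <178: L = 174, F = 43, f = 9, h = 4.
Upper quartile ≈ 174 + ((48 − 43) / 9) × 4 = 176.2222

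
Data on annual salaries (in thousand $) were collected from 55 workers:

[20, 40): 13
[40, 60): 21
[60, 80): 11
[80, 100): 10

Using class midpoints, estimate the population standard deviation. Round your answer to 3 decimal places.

Midpoints: 30, 50, 70, 90
n = 55, Σfm = 3110, mean = 56.5455
Σfm² = 199100
Σf(m − x̄)² = Σfm² − (Σfm)²/n = 199100 − 3110²/55 = 23243.6364
Population variance = 23243.6364 / 55 = 422.6116
Standard deviation = √422.6116 = 20.5575

20.558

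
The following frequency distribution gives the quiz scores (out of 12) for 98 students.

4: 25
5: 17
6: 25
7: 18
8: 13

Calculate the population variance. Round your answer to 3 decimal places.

Values: 4, 5, 6, 7, 8
n = 98, Σfx = 565, mean = 5.7653
Σfx² = 3439
Σf(x − x̄)² = Σfx² − (Σfx)²/n = 3439 − 565²/98 = 181.6020
Population variance = 181.6020 / 98 = 1.8531

1.853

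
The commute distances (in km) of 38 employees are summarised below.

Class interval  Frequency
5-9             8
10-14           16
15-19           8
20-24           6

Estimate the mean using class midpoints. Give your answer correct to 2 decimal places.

Midpoints: 7, 12, 17, 22
Σfm = 8×7 + 16×12 + 8×17 + 6×22 = 516
n = Σf = 38
Mean = 516 / 38 = 13.5789

13.58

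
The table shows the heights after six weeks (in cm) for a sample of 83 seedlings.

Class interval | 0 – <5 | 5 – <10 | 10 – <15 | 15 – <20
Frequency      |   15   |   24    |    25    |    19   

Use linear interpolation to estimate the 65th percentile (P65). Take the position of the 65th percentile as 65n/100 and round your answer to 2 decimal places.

Cumulative frequencies: 15, 39, 64, 83
n = 83; position = 65n/100 = 53.95.
This falls in the class 10 – <15: L = 10, F = 39, f = 25, h = 5.
65th percentile ≈ 10 + ((53.95 − 39) / 25) × 5 = 12.9900

12.99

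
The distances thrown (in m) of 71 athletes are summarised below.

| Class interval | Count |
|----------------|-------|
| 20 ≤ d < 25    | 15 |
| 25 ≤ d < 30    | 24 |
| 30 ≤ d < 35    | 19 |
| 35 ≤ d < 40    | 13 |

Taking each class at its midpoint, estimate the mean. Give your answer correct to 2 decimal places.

29.61

Midpoints: 22.5, 27.5, 32.5, 37.5
Σfm = 15×22.5 + 24×27.5 + 19×32.5 + 13×37.5 = 2102.5
n = Σf = 71
Mean = 2102.5 / 71 = 29.6127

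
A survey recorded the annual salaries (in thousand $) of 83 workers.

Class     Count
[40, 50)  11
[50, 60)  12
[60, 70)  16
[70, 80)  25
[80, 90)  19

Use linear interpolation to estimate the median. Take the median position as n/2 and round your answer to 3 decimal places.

71.000

Cumulative frequencies: 11, 23, 39, 64, 83
n = 83; position = n/2 = 41.5.
This falls in the class [70, 80): L = 70, F = 39, f = 25, h = 10.
Median ≈ 70 + ((41.5 − 39) / 25) × 10 = 71.0000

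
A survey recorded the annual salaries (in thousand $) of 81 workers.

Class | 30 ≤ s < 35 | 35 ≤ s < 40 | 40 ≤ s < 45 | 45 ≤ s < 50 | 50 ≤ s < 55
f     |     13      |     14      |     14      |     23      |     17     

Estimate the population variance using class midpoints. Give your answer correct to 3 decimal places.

47.356

Midpoints: 32.5, 37.5, 42.5, 47.5, 52.5
n = 81, Σfm = 3527.5, mean = 43.5494
Σfm² = 157456.25
Σf(m − x̄)² = Σfm² − (Σfm)²/n = 157456.25 − 3527.5²/81 = 3835.8025
Population variance = 3835.8025 / 81 = 47.3556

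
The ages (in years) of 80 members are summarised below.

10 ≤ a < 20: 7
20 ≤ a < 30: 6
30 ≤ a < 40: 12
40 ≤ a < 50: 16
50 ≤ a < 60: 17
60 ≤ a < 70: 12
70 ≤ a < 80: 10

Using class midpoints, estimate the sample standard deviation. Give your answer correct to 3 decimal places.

17.630

Midpoints: 15, 25, 35, 45, 55, 65, 75
n = 80, Σfm = 3860, mean = 48.2500
Σfm² = 210800
Σf(m − x̄)² = Σfm² − (Σfm)²/n = 210800 − 3860²/80 = 24555.0000
Sample variance = 24555.0000 / 79 = 310.8228
Standard deviation = √310.8228 = 17.6302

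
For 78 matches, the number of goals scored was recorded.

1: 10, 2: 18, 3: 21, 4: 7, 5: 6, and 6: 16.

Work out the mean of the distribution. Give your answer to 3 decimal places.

3.372

Values: 1, 2, 3, 4, 5, 6
Σfx = 10×1 + 18×2 + 21×3 + 7×4 + 6×5 + 16×6 = 263
n = Σf = 78
Mean = 263 / 78 = 3.3718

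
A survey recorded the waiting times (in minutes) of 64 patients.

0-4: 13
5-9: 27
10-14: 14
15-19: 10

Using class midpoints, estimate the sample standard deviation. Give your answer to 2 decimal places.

Midpoints: 2, 7, 12, 17
n = 64, Σfm = 553, mean = 8.6406
Σfm² = 6281
Σf(m − x̄)² = Σfm² − (Σfm)²/n = 6281 − 553²/64 = 1502.7344
Sample variance = 1502.7344 / 63 = 23.8529
Standard deviation = √23.8529 = 4.8839

4.88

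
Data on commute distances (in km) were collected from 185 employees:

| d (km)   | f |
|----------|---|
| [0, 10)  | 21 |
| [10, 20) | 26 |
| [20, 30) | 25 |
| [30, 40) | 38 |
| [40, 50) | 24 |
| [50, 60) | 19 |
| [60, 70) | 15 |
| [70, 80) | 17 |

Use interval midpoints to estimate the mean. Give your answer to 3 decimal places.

36.892

Midpoints: 5, 15, 25, 35, 45, 55, 65, 75
Σfm = 21×5 + 26×15 + 25×25 + 38×35 + 24×45 + 19×55 + 15×65 + 17×75 = 6825
n = Σf = 185
Mean = 6825 / 185 = 36.8919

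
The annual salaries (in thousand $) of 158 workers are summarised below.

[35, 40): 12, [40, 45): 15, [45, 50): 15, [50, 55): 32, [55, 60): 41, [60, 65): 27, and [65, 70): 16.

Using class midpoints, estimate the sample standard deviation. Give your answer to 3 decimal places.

8.481

Midpoints: 37.5, 42.5, 47.5, 52.5, 57.5, 62.5, 67.5
n = 158, Σfm = 8605, mean = 54.4620
Σfm² = 479937.5
Σf(m − x̄)² = Σfm² − (Σfm)²/n = 479937.5 − 8605²/158 = 11291.7722
Sample variance = 11291.7722 / 157 = 71.9221
Standard deviation = √71.9221 = 8.4807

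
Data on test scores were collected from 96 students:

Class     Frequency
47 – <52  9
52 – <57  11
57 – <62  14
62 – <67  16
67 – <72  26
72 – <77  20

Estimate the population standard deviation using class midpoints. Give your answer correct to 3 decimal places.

7.986

Midpoints: 49.5, 54.5, 59.5, 64.5, 69.5, 74.5
n = 96, Σfm = 6207, mean = 64.6562
Σfm² = 407444
Σf(m − x̄)² = Σfm² − (Σfm)²/n = 407444 − 6207²/96 = 6122.6562
Population variance = 6122.6562 / 96 = 63.7777
Standard deviation = √63.7777 = 7.9861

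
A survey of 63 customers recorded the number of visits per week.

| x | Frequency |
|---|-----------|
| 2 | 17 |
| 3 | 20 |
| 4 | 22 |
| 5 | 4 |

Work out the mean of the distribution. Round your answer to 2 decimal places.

Values: 2, 3, 4, 5
Σfx = 17×2 + 20×3 + 22×4 + 4×5 = 202
n = Σf = 63
Mean = 202 / 63 = 3.2063

3.21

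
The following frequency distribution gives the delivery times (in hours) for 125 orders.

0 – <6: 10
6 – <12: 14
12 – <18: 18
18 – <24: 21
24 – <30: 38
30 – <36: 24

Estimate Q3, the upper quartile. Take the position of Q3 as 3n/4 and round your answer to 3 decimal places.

Cumulative frequencies: 10, 24, 42, 63, 101, 125
n = 125; position = 3n/4 = 93.75.
This falls in the class 24 – <30: L = 24, F = 63, f = 38, h = 6.
Upper quartile ≈ 24 + ((93.75 − 63) / 38) × 6 = 28.8553

28.855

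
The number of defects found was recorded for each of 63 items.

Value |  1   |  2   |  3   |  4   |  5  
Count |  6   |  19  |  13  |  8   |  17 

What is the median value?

3

Cumulative frequencies: 6, 25, 38, 46, 63
n = 63, so the median is the value in position (n+1)/2 = 32.
Position 32 falls at value 3.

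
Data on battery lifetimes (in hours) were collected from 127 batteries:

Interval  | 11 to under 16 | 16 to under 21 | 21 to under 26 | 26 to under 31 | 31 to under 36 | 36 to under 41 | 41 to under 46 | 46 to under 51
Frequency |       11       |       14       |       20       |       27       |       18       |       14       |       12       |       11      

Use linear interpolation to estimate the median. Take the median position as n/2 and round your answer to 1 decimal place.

29.4

Cumulative frequencies: 11, 25, 45, 72, 90, 104, 116, 127
n = 127; position = n/2 = 63.5.
This falls in the class 26 to under 31: L = 26, F = 45, f = 27, h = 5.
Median ≈ 26 + ((63.5 − 45) / 27) × 5 = 29.4259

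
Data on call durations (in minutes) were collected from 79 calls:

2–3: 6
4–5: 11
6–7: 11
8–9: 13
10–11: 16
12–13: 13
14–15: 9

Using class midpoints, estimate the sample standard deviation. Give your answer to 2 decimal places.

Midpoints: 2.5, 4.5, 6.5, 8.5, 10.5, 12.5, 14.5
n = 79, Σfm = 707.5, mean = 8.9557
Σfm² = 7351.75
Σf(m − x̄)² = Σfm² − (Σfm)²/n = 7351.75 − 707.5²/79 = 1015.5949
Sample variance = 1015.5949 / 78 = 13.0204
Standard deviation = √13.0204 = 3.6084

3.61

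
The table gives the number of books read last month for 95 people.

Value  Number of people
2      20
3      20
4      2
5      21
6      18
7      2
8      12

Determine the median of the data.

Cumulative frequencies: 20, 40, 42, 63, 81, 83, 95
n = 95, so the median is the value in position (n+1)/2 = 48.
Position 48 falls at value 5.

5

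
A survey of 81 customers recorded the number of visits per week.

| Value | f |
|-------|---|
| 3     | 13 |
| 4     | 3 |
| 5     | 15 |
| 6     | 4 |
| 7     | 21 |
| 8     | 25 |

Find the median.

7

Cumulative frequencies: 13, 16, 31, 35, 56, 81
n = 81, so the median is the value in position (n+1)/2 = 41.
Position 41 falls at value 7.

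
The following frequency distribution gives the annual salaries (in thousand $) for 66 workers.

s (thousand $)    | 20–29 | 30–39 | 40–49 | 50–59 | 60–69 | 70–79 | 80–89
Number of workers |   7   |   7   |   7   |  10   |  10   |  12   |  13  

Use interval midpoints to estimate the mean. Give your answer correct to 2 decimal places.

59.20

Midpoints: 24.5, 34.5, 44.5, 54.5, 64.5, 74.5, 84.5
Σfm = 7×24.5 + 7×34.5 + 7×44.5 + 10×54.5 + 10×64.5 + 12×74.5 + 13×84.5 = 3907
n = Σf = 66
Mean = 3907 / 66 = 59.1970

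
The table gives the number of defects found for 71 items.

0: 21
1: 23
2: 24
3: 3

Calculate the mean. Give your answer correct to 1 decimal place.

Values: 0, 1, 2, 3
Σfx = 21×0 + 23×1 + 24×2 + 3×3 = 80
n = Σf = 71
Mean = 80 / 71 = 1.1268

1.1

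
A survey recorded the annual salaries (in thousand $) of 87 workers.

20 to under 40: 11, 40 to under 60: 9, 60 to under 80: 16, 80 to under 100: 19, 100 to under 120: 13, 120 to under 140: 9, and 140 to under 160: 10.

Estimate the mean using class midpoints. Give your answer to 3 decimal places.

Midpoints: 30, 50, 70, 90, 110, 130, 150
Σfm = 11×30 + 9×50 + 16×70 + 19×90 + 13×110 + 9×130 + 10×150 = 7710
n = Σf = 87
Mean = 7710 / 87 = 88.6207

88.621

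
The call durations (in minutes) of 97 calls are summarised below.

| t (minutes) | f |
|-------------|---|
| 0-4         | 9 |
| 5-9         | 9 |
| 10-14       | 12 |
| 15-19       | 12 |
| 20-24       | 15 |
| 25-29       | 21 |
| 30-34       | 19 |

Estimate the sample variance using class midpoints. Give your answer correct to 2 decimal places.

Midpoints: 2, 7, 12, 17, 22, 27, 32
n = 97, Σfm = 1934, mean = 19.9381
Σfm² = 47698
Σf(m − x̄)² = Σfm² − (Σfm)²/n = 47698 − 1934²/97 = 9137.6289
Sample variance = 9137.6289 / 96 = 95.1836

95.18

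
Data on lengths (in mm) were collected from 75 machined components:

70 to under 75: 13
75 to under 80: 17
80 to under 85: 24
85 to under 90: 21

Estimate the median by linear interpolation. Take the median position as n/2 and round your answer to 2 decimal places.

Cumulative frequencies: 13, 30, 54, 75
n = 75; position = n/2 = 37.5.
This falls in the class 80 to under 85: L = 80, F = 30, f = 24, h = 5.
Median ≈ 80 + ((37.5 − 30) / 24) × 5 = 81.5625

81.56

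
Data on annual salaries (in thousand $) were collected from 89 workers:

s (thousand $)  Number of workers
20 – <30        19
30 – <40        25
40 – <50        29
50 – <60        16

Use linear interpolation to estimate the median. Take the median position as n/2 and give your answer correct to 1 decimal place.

Cumulative frequencies: 19, 44, 73, 89
n = 89; position = n/2 = 44.5.
This falls in the class 40 – <50: L = 40, F = 44, f = 29, h = 10.
Median ≈ 40 + ((44.5 − 44) / 29) × 10 = 40.1724

40.2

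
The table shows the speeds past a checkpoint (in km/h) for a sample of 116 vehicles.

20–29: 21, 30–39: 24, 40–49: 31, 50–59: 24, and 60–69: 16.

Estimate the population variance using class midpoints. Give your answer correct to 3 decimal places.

168.222

Midpoints: 24.5, 34.5, 44.5, 54.5, 64.5
n = 116, Σfm = 5062, mean = 43.6379
Σfm² = 240409
Σf(m − x̄)² = Σfm² − (Σfm)²/n = 240409 − 5062²/116 = 19513.7931
Population variance = 19513.7931 / 116 = 168.2224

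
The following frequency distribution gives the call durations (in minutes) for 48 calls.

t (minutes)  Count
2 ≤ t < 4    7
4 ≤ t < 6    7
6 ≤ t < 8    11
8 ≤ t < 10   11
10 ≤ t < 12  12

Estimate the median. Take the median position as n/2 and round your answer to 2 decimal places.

7.82

Cumulative frequencies: 7, 14, 25, 36, 48
n = 48; position = n/2 = 24.
This falls in the class 6 ≤ t < 8: L = 6, F = 14, f = 11, h = 2.
Median ≈ 6 + ((24 − 14) / 11) × 2 = 7.8182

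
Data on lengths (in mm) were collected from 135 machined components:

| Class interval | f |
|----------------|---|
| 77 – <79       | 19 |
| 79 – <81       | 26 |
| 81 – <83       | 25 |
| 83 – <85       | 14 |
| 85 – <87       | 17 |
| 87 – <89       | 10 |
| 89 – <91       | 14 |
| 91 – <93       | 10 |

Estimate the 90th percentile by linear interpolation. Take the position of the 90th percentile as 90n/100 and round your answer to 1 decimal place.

90.5

Cumulative frequencies: 19, 45, 70, 84, 101, 111, 125, 135
n = 135; position = 90n/100 = 121.5.
This falls in the class 89 – <91: L = 89, F = 111, f = 14, h = 2.
90th percentile ≈ 89 + ((121.5 − 111) / 14) × 2 = 90.5000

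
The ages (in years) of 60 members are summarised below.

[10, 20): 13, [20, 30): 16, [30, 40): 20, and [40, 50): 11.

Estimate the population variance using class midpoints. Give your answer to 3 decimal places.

Midpoints: 15, 25, 35, 45
n = 60, Σfm = 1790, mean = 29.8333
Σfm² = 59700
Σf(m − x̄)² = Σfm² − (Σfm)²/n = 59700 − 1790²/60 = 6298.3333
Population variance = 6298.3333 / 60 = 104.9722

104.972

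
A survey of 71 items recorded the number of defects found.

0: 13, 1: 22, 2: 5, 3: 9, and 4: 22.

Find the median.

Cumulative frequencies: 13, 35, 40, 49, 71
n = 71, so the median is the value in position (n+1)/2 = 36.
Position 36 falls at value 2.

2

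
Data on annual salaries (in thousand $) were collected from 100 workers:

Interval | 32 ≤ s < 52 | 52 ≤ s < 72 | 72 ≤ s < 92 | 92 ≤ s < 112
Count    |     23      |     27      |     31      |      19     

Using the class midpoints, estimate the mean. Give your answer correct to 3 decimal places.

Midpoints: 42, 62, 82, 102
Σfm = 23×42 + 27×62 + 31×82 + 19×102 = 7120
n = Σf = 100
Mean = 7120 / 100 = 71.2000

71.200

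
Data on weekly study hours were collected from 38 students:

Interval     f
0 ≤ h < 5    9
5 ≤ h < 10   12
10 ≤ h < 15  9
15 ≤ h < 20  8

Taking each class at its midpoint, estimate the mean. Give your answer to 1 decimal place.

9.6

Midpoints: 2.5, 7.5, 12.5, 17.5
Σfm = 9×2.5 + 12×7.5 + 9×12.5 + 8×17.5 = 365
n = Σf = 38
Mean = 365 / 38 = 9.6053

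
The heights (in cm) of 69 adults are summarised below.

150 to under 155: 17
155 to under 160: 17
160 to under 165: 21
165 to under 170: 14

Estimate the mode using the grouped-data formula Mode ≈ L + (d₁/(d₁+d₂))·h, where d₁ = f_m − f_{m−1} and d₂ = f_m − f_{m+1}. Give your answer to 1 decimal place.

Modal class: 160 to under 165 (highest frequency 21).
d₁ = 21 − 17 = 4, d₂ = 21 − 14 = 7
Mode ≈ 160 + (4/(4+7)) × 5 = 160 + 1.8182 = 161.8182

161.8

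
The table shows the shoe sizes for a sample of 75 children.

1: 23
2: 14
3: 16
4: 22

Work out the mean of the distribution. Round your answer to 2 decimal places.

2.49

Values: 1, 2, 3, 4
Σfx = 23×1 + 14×2 + 16×3 + 22×4 = 187
n = Σf = 75
Mean = 187 / 75 = 2.4933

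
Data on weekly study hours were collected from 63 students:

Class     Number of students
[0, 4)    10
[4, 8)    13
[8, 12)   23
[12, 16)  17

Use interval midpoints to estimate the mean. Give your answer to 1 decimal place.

Midpoints: 2, 6, 10, 14
Σfm = 10×2 + 13×6 + 23×10 + 17×14 = 566
n = Σf = 63
Mean = 566 / 63 = 8.9841

9.0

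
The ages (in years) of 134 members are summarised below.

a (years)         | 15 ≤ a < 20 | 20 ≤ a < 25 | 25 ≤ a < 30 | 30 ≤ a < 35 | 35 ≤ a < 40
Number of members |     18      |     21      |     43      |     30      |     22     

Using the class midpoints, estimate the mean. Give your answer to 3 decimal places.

Midpoints: 17.5, 22.5, 27.5, 32.5, 37.5
Σfm = 18×17.5 + 21×22.5 + 43×27.5 + 30×32.5 + 22×37.5 = 3770
n = Σf = 134
Mean = 3770 / 134 = 28.1343

28.134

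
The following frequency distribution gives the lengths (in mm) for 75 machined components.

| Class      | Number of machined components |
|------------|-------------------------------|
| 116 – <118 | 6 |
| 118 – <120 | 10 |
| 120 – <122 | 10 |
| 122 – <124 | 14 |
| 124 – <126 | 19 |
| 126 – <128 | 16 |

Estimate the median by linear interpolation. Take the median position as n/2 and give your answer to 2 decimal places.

Cumulative frequencies: 6, 16, 26, 40, 59, 75
n = 75; position = n/2 = 37.5.
This falls in the class 122 – <124: L = 122, F = 26, f = 14, h = 2.
Median ≈ 122 + ((37.5 − 26) / 14) × 2 = 123.6429

123.64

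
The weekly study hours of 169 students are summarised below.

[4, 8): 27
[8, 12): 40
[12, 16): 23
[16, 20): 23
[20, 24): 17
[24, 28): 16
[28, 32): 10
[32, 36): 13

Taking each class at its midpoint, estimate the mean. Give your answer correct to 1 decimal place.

16.7

Midpoints: 6, 10, 14, 18, 22, 26, 30, 34
Σfm = 27×6 + 40×10 + 23×14 + 23×18 + 17×22 + 16×26 + 10×30 + 13×34 = 2830
n = Σf = 169
Mean = 2830 / 169 = 16.7456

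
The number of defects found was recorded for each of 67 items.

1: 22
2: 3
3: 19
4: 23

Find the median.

Cumulative frequencies: 22, 25, 44, 67
n = 67, so the median is the value in position (n+1)/2 = 34.
Position 34 falls at value 3.

3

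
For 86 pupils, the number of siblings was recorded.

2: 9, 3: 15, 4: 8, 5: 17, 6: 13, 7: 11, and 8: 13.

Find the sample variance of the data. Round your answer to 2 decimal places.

Values: 2, 3, 4, 5, 6, 7, 8
n = 86, Σfx = 439, mean = 5.1047
Σfx² = 2563
Σf(x − x̄)² = Σfx² − (Σfx)²/n = 2563 − 439²/86 = 322.0581
Sample variance = 322.0581 / 85 = 3.7889

3.79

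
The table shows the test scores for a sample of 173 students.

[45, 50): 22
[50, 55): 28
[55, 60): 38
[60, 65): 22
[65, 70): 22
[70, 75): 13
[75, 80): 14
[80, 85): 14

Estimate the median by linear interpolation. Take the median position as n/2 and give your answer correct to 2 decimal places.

59.80

Cumulative frequencies: 22, 50, 88, 110, 132, 145, 159, 173
n = 173; position = n/2 = 86.5.
This falls in the class [55, 60): L = 55, F = 50, f = 38, h = 5.
Median ≈ 55 + ((86.5 − 50) / 38) × 5 = 59.8026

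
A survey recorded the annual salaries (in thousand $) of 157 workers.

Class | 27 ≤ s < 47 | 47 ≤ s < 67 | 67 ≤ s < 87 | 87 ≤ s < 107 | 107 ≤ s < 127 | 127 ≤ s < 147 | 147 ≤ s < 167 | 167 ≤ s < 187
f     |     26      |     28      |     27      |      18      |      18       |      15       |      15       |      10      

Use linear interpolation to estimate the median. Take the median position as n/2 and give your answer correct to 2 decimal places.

Cumulative frequencies: 26, 54, 81, 99, 117, 132, 147, 157
n = 157; position = n/2 = 78.5.
This falls in the class 67 ≤ s < 87: L = 67, F = 54, f = 27, h = 20.
Median ≈ 67 + ((78.5 − 54) / 27) × 20 = 85.1481

85.15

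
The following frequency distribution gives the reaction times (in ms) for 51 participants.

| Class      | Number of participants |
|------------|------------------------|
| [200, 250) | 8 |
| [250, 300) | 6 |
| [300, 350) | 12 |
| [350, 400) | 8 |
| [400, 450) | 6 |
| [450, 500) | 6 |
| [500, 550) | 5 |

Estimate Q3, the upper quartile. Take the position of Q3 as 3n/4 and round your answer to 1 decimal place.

Cumulative frequencies: 8, 14, 26, 34, 40, 46, 51
n = 51; position = 3n/4 = 38.25.
This falls in the class [400, 450): L = 400, F = 34, f = 6, h = 50.
Upper quartile ≈ 400 + ((38.25 − 34) / 6) × 50 = 435.4167

435.4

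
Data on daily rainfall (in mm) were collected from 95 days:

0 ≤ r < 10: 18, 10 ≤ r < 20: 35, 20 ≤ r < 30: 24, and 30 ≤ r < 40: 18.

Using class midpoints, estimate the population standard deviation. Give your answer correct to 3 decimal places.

10.023

Midpoints: 5, 15, 25, 35
n = 95, Σfm = 1845, mean = 19.4211
Σfm² = 45375
Σf(m − x̄)² = Σfm² − (Σfm)²/n = 45375 − 1845²/95 = 9543.1579
Population variance = 9543.1579 / 95 = 100.4543
Standard deviation = √100.4543 = 10.0227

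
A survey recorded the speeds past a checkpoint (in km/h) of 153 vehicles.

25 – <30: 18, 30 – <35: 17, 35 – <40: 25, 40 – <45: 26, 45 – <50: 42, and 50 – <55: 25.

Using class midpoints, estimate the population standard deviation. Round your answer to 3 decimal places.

8.025

Midpoints: 27.5, 32.5, 37.5, 42.5, 47.5, 52.5
n = 153, Σfm = 6397.5, mean = 41.8137
Σfm² = 277356.25
Σf(m − x̄)² = Σfm² − (Σfm)²/n = 277356.25 − 6397.5²/153 = 9852.9412
Population variance = 9852.9412 / 153 = 64.3983
Standard deviation = √64.3983 = 8.0249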